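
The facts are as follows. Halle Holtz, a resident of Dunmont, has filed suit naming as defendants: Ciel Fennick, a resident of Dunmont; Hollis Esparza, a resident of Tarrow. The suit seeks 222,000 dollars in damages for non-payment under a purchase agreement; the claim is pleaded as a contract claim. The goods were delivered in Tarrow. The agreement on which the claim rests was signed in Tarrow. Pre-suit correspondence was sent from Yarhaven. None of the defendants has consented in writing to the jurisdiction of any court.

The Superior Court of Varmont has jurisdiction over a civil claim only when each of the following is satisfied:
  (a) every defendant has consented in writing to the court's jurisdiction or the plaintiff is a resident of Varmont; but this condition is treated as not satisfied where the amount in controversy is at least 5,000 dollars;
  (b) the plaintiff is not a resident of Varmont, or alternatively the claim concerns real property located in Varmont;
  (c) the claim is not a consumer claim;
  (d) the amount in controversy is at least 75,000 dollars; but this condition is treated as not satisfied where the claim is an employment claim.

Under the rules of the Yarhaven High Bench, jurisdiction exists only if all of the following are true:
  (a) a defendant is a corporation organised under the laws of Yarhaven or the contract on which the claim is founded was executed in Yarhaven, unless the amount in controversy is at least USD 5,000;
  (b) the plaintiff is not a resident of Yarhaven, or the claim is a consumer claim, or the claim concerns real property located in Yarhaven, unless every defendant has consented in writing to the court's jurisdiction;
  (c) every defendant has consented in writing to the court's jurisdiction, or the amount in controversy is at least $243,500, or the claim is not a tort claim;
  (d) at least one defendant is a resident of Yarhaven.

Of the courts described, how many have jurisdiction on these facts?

The Superior Court of Varmont:
  (a) No such written consent has been filed; the plaintiff resides in Dunmont, not Varmont — no alternative holds. Not met.
  (b) The plaintiff resides in Dunmont, which is not Varmont, so one alternative holds. Met.
  (c) The claim is a contract claim, not a consumer claim. Condition met.
  (d) The amount in controversy is USD 222,000, which meets the 75,000 dollars floor. And the carve-out is inapplicable — the claim is a contract claim, not an employment claim. Satisfied.
  → At least one condition fails; no jurisdiction.
The Yarhaven High Bench:
  (a) No defendant is a corporation; the contract was executed in Tarrow, not Yarhaven — no alternative holds. However, the amount in controversy is $222,000, which meets the $5,000 floor, so the 'unless' proviso supplies this condition. Condition met.
  (b) The plaintiff resides in Dunmont, which is not Yarhaven, so this disjunct is met. Condition met.
  (c) The claim is a contract claim, not a tort claim, so this disjunct is met. Condition met.
  (d) No defendant resides in Yarhaven (they reside in Dunmont, Tarrow). Not satisfied.
  → The court lacks jurisdiction.
No court satisfies all of its conditions.

0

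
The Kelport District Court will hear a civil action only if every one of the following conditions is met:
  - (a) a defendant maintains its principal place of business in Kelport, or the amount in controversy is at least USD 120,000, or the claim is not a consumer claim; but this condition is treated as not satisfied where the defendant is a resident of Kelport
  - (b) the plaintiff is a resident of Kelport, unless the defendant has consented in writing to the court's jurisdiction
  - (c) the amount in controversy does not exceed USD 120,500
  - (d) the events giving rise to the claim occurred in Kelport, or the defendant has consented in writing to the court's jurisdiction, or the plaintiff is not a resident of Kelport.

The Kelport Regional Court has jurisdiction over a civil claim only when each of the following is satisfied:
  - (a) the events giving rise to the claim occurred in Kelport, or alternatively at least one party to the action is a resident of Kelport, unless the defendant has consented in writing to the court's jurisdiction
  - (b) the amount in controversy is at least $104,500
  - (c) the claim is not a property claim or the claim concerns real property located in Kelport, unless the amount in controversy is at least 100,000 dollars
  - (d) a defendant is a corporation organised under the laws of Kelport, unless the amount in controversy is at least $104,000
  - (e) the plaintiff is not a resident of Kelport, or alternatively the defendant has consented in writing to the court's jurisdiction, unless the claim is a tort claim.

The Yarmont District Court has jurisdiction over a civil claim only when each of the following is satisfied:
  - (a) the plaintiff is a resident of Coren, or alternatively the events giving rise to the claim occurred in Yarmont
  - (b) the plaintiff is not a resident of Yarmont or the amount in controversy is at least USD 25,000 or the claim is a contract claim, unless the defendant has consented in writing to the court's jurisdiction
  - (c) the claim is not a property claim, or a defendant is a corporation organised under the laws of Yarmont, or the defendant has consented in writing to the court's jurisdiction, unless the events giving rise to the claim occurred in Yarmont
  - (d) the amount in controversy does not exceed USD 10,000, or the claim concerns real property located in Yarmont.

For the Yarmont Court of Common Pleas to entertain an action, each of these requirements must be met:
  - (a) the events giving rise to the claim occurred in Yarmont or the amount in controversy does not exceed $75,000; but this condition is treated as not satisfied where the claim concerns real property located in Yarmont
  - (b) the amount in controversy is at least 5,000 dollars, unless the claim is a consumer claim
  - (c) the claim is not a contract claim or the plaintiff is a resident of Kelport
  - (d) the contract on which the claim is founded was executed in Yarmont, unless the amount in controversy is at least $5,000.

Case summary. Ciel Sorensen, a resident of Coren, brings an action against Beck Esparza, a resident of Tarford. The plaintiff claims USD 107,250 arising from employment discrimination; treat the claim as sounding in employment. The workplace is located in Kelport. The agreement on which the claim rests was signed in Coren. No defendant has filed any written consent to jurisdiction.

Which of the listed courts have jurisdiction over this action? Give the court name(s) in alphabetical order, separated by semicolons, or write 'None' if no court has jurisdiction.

the Kelport Regional Court

The Kelport District Court:
  (a) The claim is an employment claim, not a consumer claim, which satisfies one of the alternatives. And the carve-out is inapplicable — the defendant resides in Tarford, not Kelport. Met.
  (b) The plaintiff resides in Coren, not Kelport. Nor does the 'unless' clause help: no such written consent has been filed. Not satisfied.
  (c) The amount in controversy is $107,250, within the 120,500 dollars ceiling. Condition met.
  (d) The operative events occurred in Kelport, so one alternative holds. Satisfied.
  → At least one condition fails; no jurisdiction.
The Kelport Regional Court:
  (a) The operative events occurred in Kelport — that alternative is enough. Met.
  (b) The amount in controversy is 107,250 dollars, which meets the 104,500 dollars floor. Condition met.
  (c) The claim is an employment claim, not a property claim, which satisfies one of the alternatives. Met.
  (d) No defendant is a corporation. But the amount in controversy is 107,250 dollars, which meets the USD 104,000 floor, and the 'unless' clause therefore excuses the requirement. Met.
  (e) The plaintiff resides in Coren, which is not Kelport, which satisfies one of the alternatives. Satisfied.
  → The court has jurisdiction.
The Yarmont District Court:
  (a) The plaintiff resides in Coren, so this disjunct is met. Condition met.
  (b) The plaintiff resides in Coren, which is not Yarmont, which satisfies one of the alternatives. Condition met.
  (c) The claim is an employment claim, not a property claim — that alternative is enough. Satisfied.
  (d) The amount in controversy is USD 107,250, above the 10,000 dollars ceiling; the claim does not concern real property — none of the alternatives is met. Fails.
  → The court lacks jurisdiction.
The Yarmont Court of Common Pleas:
  (a) The operative events occurred in Kelport, not Yarmont; the amount in controversy is $107,250, above the USD 75,000 ceiling — none of the alternatives is met. Not satisfied.
  (b) The amount in controversy is $107,250, which meets the USD 5,000 floor. Condition met.
  (c) The claim is an employment claim, not a contract claim, so this disjunct is met. Met.
  (d) The contract was executed in Coren, not Yarmont. However, the amount in controversy is 107,250 dollars, which meets the $5,000 floor, so the 'unless' proviso supplies this condition. Condition met.
  → At least one condition fails; no jurisdiction.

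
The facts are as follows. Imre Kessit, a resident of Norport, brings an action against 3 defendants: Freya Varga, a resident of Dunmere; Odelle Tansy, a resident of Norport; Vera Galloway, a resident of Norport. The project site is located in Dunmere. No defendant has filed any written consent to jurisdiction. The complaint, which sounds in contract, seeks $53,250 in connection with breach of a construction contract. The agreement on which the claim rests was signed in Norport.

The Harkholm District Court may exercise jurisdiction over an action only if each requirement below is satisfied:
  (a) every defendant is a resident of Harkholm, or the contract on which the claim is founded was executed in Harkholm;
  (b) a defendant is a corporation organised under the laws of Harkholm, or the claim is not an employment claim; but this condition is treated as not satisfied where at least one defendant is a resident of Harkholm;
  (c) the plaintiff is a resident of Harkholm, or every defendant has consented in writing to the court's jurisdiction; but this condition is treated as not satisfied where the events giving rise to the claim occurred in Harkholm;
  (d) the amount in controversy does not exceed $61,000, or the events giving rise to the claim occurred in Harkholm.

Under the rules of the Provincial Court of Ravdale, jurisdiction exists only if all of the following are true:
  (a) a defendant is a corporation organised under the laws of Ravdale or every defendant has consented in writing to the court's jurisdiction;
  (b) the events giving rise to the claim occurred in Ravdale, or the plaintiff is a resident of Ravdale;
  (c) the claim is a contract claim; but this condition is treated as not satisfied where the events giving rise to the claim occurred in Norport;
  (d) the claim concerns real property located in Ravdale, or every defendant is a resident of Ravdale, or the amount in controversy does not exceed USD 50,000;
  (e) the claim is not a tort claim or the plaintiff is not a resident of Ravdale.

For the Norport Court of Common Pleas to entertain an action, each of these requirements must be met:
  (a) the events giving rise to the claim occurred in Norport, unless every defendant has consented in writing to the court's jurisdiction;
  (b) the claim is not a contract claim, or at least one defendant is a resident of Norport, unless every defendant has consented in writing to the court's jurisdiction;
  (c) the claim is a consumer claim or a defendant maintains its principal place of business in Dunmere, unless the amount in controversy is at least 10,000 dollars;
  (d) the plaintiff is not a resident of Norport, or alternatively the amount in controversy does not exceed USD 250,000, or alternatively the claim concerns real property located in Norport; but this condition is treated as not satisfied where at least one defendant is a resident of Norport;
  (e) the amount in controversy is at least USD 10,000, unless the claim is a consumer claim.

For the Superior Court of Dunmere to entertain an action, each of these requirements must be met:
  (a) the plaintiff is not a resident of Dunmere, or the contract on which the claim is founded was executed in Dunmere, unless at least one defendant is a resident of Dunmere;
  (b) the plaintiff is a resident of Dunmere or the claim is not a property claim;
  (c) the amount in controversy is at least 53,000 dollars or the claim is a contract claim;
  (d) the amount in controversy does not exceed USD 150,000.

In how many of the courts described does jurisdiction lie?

1

The Harkholm District Court:
  (a) The defendants reside as follows — Freya Varga in Dunmere, Odelle Tansy in Norport, Vera Galloway in Norport — not all in Harkholm; the contract was executed in Norport, not Harkholm — none of the alternatives is met. Condition not met.
  (b) The claim is a contract claim, not an employment claim, which satisfies one of the alternatives. The exception is not triggered, since no defendant resides in Harkholm (they reside in Dunmere, Norport, Norport). Satisfied.
  (c) The plaintiff resides in Norport, not Harkholm; no such written consent has been filed — every alternative fails. Not met.
  (d) The amount in controversy is $53,250, within the 61,000 dollars ceiling — that alternative is enough. Satisfied.
  → The court lacks jurisdiction.
The Provincial Court of Ravdale:
  (a) No defendant is a corporation; no such written consent has been filed — none of the alternatives is met. Not satisfied.
  (b) The operative events occurred in Dunmere, not Ravdale; the plaintiff resides in Norport, not Ravdale — no alternative holds. Not met.
  (c) The claim is a contract claim. The exception is not triggered, since the operative events occurred in Dunmere, not Norport. Met.
  (d) The claim does not concern real property; the defendants reside as follows — Freya Varga in Dunmere, Odelle Tansy in Norport, Vera Galloway in Norport — not all in Ravdale; the amount in controversy is USD 53,250, above the USD 50,000 ceiling — every alternative fails. Not met.
  (e) The claim is a contract claim, not a tort claim — that alternative is enough. Satisfied.
  → No jurisdiction.
The Norport Court of Common Pleas:
  (a) The operative events occurred in Dunmere, not Norport. The proviso offers no rescue either, since no such written consent has been filed. Not satisfied.
  (b) Odelle Tansy resides in Norport, so this disjunct is met. Met.
  (c) The claim is a contract claim, not a consumer claim; no defendant is a corporation — none of the alternatives is met. But the amount in controversy is USD 53,250, which meets the USD 10,000 floor, and the 'unless' clause therefore excuses the requirement. Met.
  (d) The amount in controversy is $53,250, within the $250,000 ceiling, so one alternative holds. But Odelle Tansy resides in Norport, triggering the carve-out and defeating this condition. Not met.
  (e) The amount in controversy is USD 53,250, which meets the USD 10,000 floor. Met.
  → No jurisdiction.
The Superior Court of Dunmere:
  (a) The plaintiff resides in Norport, which is not Dunmere — that alternative is enough. Satisfied.
  (b) The claim is a contract claim, not a property claim, so one alternative holds. Condition met.
  (c) The amount in controversy is USD 53,250, which meets the 53,000 dollars floor, which satisfies one of the alternatives. Satisfied.
  (d) The amount in controversy is USD 53,250, within the 150,000 dollars ceiling. Condition met.
  → All conditions met; jurisdiction exists.
Courts with jurisdiction: the Superior Court of Dunmere — 1 in total.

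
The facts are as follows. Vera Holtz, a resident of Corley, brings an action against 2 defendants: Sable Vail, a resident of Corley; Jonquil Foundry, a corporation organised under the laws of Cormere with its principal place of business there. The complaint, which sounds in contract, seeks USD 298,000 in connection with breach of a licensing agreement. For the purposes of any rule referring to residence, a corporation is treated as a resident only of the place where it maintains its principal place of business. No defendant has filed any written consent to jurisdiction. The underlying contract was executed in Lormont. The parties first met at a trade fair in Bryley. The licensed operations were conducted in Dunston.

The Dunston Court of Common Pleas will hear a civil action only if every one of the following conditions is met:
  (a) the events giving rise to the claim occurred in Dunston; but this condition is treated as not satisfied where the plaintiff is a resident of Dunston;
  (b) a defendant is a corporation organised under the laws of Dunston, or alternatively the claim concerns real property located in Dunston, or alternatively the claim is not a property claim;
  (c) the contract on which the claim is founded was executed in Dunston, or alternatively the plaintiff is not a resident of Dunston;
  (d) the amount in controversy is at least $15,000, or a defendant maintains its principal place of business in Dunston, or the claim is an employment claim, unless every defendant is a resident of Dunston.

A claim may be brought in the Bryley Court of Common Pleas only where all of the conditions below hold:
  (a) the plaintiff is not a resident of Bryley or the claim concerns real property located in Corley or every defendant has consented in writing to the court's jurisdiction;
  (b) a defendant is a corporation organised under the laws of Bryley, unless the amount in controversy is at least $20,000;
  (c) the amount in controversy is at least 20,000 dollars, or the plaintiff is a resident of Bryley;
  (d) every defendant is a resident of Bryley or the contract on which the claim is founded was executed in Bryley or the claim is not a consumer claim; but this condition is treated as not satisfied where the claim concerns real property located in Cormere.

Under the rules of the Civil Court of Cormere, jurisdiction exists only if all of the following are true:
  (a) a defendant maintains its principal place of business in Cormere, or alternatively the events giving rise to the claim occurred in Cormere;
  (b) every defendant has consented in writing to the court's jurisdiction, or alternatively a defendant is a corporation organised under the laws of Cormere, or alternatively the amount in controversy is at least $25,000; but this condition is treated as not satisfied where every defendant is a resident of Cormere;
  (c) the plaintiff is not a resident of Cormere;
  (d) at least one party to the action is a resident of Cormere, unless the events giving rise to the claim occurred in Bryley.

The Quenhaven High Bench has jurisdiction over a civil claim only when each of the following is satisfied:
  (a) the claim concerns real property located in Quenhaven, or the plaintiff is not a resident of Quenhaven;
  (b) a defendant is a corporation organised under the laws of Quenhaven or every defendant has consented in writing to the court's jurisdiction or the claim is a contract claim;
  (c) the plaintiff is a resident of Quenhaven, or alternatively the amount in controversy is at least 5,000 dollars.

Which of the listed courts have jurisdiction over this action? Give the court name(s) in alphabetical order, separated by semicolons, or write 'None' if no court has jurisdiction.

the Bryley Court of Common Pleas; the Civil Court of Cormere; the Dunston Court of Common Pleas; the Quenhaven High Bench

The Dunston Court of Common Pleas:
  (a) The operative events occurred in Dunston. The exception is not triggered, since the plaintiff resides in Corley, not Dunston. Condition met.
  (b) The claim is a contract claim, not a property claim — that alternative is enough. Met.
  (c) The plaintiff resides in Corley, which is not Dunston, so one alternative holds. Met.
  (d) The amount in controversy is USD 298,000, which meets the USD 15,000 floor, which satisfies one of the alternatives. Condition met.
  → All conditions met; jurisdiction exists.
The Bryley Court of Common Pleas:
  (a) The plaintiff resides in Corley, which is not Bryley, which satisfies one of the alternatives. Met.
  (b) The corporate defendant(s) are organised in Cormere, not Bryley. But the amount in controversy is $298,000, which meets the 20,000 dollars floor, and the 'unless' clause therefore excuses the requirement. Condition met.
  (c) The amount in controversy is 298,000 dollars, which meets the $20,000 floor, which satisfies one of the alternatives. Satisfied.
  (d) The claim is a contract claim, not a consumer claim — that alternative is enough. The carve-out does not apply: the claim does not concern real property. Condition met.
  → Every requirement is satisfied — jurisdiction.
The Civil Court of Cormere:
  (a) Jonquil Foundry has its principal place of business in Cormere, so this disjunct is met. Satisfied.
  (b) Jonquil Foundry is organised under the laws of Cormere, so this disjunct is met. And the carve-out is inapplicable — the defendants reside as follows — Sable Vail in Corley, Jonquil Foundry in Cormere — not all in Cormere. Condition met.
  (c) The plaintiff resides in Corley, which is not Cormere. Condition met.
  (d) Jonquil Foundry resides in Cormere. Satisfied.
  → The court has jurisdiction.
The Quenhaven High Bench:
  (a) The plaintiff resides in Corley, which is not Quenhaven, so one alternative holds. Met.
  (b) The claim is a contract claim, which satisfies one of the alternatives. Met.
  (c) The amount in controversy is 298,000 dollars, which meets the USD 5,000 floor — that alternative is enough. Condition met.
  → Every requirement is satisfied — jurisdiction.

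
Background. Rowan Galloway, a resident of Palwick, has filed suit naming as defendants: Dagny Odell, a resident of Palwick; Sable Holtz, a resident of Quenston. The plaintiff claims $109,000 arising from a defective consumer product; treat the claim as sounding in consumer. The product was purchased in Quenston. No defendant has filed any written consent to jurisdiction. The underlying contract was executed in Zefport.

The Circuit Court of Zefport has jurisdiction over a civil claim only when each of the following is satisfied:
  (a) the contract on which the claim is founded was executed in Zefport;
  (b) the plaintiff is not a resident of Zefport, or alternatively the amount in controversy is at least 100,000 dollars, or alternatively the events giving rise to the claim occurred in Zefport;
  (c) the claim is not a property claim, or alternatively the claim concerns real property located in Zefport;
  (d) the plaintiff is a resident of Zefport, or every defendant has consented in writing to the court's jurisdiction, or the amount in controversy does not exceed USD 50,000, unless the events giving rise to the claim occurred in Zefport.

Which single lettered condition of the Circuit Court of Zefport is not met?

The Circuit Court of Zefport:
  (a) The contract was executed in Zefport. Satisfied.
  (b) The plaintiff resides in Palwick, which is not Zefport, so this disjunct is met. Condition met.
  (c) The claim is a consumer claim, not a property claim, so this disjunct is met. Satisfied.
  (d) The plaintiff resides in Palwick, not Zefport; no such written consent has been filed; the amount in controversy is USD 109,000, above the USD 50,000 ceiling — every alternative fails. And the operative events occurred in Quenston, not Zefport, so the proviso does not save it. Not satisfied.
Only condition (d) fails.

(d)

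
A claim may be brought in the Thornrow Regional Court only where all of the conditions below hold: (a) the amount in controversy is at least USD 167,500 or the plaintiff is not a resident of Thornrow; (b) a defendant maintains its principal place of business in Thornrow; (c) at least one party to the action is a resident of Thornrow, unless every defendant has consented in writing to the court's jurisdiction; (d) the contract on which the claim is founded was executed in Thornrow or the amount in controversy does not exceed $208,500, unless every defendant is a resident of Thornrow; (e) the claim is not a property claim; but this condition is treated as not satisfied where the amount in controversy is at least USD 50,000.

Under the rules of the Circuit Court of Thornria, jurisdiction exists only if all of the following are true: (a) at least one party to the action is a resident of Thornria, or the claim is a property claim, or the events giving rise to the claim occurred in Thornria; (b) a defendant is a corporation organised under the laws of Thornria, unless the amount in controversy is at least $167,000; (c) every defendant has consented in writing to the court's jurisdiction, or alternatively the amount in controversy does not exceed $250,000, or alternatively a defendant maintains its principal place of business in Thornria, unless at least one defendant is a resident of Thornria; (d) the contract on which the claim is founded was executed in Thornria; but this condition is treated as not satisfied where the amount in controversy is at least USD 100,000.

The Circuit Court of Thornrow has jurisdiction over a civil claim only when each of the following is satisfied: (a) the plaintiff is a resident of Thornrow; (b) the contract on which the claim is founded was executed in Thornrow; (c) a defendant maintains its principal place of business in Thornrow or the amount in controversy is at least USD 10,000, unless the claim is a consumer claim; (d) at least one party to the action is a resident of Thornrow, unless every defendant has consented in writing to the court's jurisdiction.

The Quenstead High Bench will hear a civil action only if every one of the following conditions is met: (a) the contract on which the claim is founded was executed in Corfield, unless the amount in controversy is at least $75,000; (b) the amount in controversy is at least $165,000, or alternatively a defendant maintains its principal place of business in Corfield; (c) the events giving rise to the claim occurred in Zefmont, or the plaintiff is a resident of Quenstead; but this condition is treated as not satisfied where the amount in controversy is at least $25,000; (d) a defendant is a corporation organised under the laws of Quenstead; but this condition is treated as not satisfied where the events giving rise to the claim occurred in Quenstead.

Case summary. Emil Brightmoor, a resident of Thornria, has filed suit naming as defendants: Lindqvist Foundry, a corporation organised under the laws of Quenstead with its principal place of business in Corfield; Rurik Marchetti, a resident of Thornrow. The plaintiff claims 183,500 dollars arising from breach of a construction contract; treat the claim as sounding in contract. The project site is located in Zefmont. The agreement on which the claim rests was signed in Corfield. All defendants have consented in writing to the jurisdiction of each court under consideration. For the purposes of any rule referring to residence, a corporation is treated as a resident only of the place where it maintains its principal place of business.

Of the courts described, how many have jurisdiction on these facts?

0

The Thornrow Regional Court:
  (a) The amount in controversy is 183,500 dollars, which meets the 167,500 dollars floor, so one alternative holds. Met.
  (b) The corporate defendant(s) have their principal place of business in Corfield, not Thornrow. Not satisfied.
  (c) Rurik Marchetti resides in Thornrow. Satisfied.
  (d) The amount in controversy is 183,500 dollars, within the 208,500 dollars ceiling — that alternative is enough. Condition met.
  (e) The claim is a contract claim, not a property claim. However, the amount in controversy is 183,500 dollars, which meets the $50,000 floor, which falls within the stated exception and so defeats the condition. Condition not met.
  → At least one condition fails; no jurisdiction.
The Circuit Court of Thornria:
  (a) Emil Brightmoor resides in Thornria, so one alternative holds. Condition met.
  (b) The corporate defendant(s) are organised in Quenstead, not Thornria. But the amount in controversy is $183,500, which meets the USD 167,000 floor, and the 'unless' clause therefore excuses the requirement. Satisfied.
  (c) Every defendant has filed written consent — that alternative is enough. Condition met.
  (d) The contract was executed in Corfield, not Thornria. Fails.
  → The court lacks jurisdiction.
The Circuit Court of Thornrow:
  (a) The plaintiff resides in Thornria, not Thornrow. Not satisfied.
  (b) The contract was executed in Corfield, not Thornrow. Fails.
  (c) The amount in controversy is USD 183,500, which meets the USD 10,000 floor, which satisfies one of the alternatives. Met.
  (d) Rurik Marchetti resides in Thornrow. Satisfied.
  → Not every requirement is met — no jurisdiction.
The Quenstead High Bench:
  (a) The contract was executed in Corfield. Met.
  (b) The amount in controversy is 183,500 dollars, which meets the $165,000 floor — that alternative is enough. Met.
  (c) The operative events occurred in Zefmont, so one alternative holds. However, the amount in controversy is $183,500, which meets the 25,000 dollars floor, which falls within the stated exception and so defeats the condition. Condition not met.
  (d) Lindqvist Foundry is organised under the laws of Quenstead. And the carve-out is inapplicable — the operative events occurred in Zefmont, not Quenstead. Satisfied.
  → At least one condition fails; no jurisdiction.
No court satisfies all of its conditions.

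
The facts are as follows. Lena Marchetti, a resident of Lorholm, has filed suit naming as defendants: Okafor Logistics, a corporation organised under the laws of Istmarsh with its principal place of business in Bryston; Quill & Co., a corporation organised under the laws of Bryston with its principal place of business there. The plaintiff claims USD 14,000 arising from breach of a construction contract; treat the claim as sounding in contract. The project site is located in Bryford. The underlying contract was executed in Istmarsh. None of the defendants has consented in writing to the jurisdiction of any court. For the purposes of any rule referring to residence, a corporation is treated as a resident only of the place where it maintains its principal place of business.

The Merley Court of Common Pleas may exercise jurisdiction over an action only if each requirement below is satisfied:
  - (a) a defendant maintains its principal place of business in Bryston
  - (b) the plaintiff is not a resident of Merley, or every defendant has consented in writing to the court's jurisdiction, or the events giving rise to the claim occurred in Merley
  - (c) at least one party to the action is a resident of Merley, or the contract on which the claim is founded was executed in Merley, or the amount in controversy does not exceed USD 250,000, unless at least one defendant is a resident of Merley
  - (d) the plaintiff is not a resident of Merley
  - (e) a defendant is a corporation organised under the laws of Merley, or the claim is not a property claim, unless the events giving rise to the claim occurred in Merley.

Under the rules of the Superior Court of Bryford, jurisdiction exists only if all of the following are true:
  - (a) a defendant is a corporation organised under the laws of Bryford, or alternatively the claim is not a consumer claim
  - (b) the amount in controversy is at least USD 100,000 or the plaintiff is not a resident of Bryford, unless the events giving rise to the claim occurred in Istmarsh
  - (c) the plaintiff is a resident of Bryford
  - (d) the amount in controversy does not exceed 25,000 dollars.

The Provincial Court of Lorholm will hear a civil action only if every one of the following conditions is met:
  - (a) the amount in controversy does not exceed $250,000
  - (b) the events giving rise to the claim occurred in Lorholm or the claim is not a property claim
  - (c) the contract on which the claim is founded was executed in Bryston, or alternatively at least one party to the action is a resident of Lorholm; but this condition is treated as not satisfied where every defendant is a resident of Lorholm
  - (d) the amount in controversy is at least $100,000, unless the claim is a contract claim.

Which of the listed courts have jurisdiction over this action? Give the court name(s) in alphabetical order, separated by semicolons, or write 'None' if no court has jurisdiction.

The Merley Court of Common Pleas:
  (a) Okafor Logistics has its principal place of business in Bryston. Met.
  (b) The plaintiff resides in Lorholm, which is not Merley — that alternative is enough. Satisfied.
  (c) The amount in controversy is USD 14,000, within the 250,000 dollars ceiling, so this disjunct is met. Condition met.
  (d) The plaintiff resides in Lorholm, which is not Merley. Met.
  (e) The claim is a contract claim, not a property claim, so one alternative holds. Met.
  → All conditions met; jurisdiction exists.
The Superior Court of Bryford:
  (a) The claim is a contract claim, not a consumer claim, which satisfies one of the alternatives. Met.
  (b) The plaintiff resides in Lorholm, which is not Bryford — that alternative is enough. Satisfied.
  (c) The plaintiff resides in Lorholm, not Bryford. Condition not met.
  (d) The amount in controversy is $14,000, within the USD 25,000 ceiling. Met.
  → At least one condition fails; no jurisdiction.
The Provincial Court of Lorholm:
  (a) The amount in controversy is 14,000 dollars, within the $250,000 ceiling. Condition met.
  (b) The claim is a contract claim, not a property claim, so one alternative holds. Condition met.
  (c) Lena Marchetti resides in Lorholm, which satisfies one of the alternatives. The carve-out does not apply: the defendants reside as follows — Okafor Logistics in Bryston, Quill & Co. in Bryston — not all in Lorholm. Condition met.
  (d) The amount in controversy is $14,000, below the $100,000 floor. But the claim is a contract claim, and the 'unless' clause therefore excuses the requirement. Condition met.
  → Every requirement is satisfied — jurisdiction.

the Merley Court of Common Pleas; the Provincial Court of Lorholm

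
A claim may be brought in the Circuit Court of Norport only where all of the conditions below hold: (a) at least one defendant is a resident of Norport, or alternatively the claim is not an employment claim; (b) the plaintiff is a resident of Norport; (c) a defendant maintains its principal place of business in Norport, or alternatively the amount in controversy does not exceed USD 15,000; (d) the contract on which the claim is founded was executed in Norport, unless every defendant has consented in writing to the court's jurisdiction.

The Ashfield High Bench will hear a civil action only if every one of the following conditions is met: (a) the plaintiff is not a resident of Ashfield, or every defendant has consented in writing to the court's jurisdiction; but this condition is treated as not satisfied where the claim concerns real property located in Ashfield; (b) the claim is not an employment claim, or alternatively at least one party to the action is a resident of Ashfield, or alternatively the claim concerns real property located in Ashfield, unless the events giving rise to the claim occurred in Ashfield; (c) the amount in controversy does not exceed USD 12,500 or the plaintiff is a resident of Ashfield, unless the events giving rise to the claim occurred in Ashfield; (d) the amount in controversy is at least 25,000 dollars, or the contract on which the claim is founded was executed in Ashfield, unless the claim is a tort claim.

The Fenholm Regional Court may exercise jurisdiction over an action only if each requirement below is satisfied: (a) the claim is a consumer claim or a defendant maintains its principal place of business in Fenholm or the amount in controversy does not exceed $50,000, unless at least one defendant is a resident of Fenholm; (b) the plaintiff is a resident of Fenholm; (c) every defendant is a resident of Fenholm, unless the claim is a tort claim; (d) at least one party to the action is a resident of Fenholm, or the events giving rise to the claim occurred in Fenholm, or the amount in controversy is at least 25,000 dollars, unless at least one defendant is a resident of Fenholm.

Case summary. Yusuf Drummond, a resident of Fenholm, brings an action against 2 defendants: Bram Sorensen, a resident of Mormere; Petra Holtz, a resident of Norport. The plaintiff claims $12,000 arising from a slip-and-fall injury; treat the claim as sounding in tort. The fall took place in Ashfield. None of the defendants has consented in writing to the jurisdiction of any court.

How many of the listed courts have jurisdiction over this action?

The Circuit Court of Norport:
  (a) Petra Holtz resides in Norport, so this disjunct is met. Condition met.
  (b) The plaintiff resides in Fenholm, not Norport. Fails.
  (c) The amount in controversy is 12,000 dollars, within the 15,000 dollars ceiling, which satisfies one of the alternatives. Met.
  (d) No contract (and hence no place of execution) is alleged. And no such written consent has been filed, so the proviso does not save it. Condition not met.
  → At least one condition fails; no jurisdiction.
The Ashfield High Bench:
  (a) The plaintiff resides in Fenholm, which is not Ashfield — that alternative is enough. The exception is not triggered, since the claim does not concern real property. Satisfied.
  (b) The claim is a tort claim, not an employment claim — that alternative is enough. Condition met.
  (c) The amount in controversy is USD 12,000, within the $12,500 ceiling, so one alternative holds. Condition met.
  (d) The amount in controversy is USD 12,000, below the 25,000 dollars floor; no contract (and hence no place of execution) is alleged — no alternative holds. However, the claim is a tort claim, so the 'unless' proviso supplies this condition. Met.
  → Jurisdiction lies.
The Fenholm Regional Court:
  (a) The amount in controversy is USD 12,000, within the 50,000 dollars ceiling — that alternative is enough. Satisfied.
  (b) The plaintiff resides in Fenholm. Condition met.
  (c) The defendants reside as follows — Bram Sorensen in Mormere, Petra Holtz in Norport — not all in Fenholm. But the claim is a tort claim, and the 'unless' clause therefore excuses the requirement. Satisfied.
  (d) Yusuf Drummond resides in Fenholm — that alternative is enough. Satisfied.
  → Jurisdiction lies.
Courts with jurisdiction: the Ashfield High Bench, the Fenholm Regional Court — 2 in total.

2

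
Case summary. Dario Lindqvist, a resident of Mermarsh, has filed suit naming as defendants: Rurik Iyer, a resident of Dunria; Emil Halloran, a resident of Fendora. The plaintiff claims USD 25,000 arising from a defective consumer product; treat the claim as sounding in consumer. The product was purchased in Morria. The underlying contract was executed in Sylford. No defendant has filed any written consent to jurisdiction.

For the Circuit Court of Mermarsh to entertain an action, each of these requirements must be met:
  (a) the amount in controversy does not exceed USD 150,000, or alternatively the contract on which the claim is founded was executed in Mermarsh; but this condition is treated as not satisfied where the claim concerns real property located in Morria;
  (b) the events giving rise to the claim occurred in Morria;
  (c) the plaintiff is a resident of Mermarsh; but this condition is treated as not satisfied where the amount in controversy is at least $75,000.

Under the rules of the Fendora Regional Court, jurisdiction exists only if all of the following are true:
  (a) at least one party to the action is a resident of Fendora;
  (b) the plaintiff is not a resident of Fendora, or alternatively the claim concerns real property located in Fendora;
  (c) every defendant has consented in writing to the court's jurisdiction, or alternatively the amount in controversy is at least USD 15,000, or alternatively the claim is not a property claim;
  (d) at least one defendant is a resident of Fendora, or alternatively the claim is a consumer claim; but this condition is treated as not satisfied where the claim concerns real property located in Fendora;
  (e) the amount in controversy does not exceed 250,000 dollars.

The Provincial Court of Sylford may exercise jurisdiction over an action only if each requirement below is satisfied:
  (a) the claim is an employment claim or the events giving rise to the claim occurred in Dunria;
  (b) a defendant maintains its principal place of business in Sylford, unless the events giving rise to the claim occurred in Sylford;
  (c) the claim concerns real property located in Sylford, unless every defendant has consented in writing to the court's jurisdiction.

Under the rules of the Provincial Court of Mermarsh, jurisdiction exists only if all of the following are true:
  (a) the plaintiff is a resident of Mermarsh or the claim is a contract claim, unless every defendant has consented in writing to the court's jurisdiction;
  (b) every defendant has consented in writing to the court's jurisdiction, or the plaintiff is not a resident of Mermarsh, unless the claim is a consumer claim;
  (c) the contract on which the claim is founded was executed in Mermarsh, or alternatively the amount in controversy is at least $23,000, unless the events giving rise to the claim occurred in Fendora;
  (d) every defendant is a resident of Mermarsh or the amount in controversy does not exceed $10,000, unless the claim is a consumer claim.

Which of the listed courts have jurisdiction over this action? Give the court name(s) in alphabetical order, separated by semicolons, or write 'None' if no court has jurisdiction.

the Circuit Court of Mermarsh; the Fendora Regional Court; the Provincial Court of Mermarsh

The Circuit Court of Mermarsh:
  (a) The amount in controversy is $25,000, within the $150,000 ceiling, so this disjunct is met. The carve-out does not apply: the claim does not concern real property. Satisfied.
  (b) The operative events occurred in Morria. Met.
  (c) The plaintiff resides in Mermarsh. The carve-out does not apply: the amount in controversy is $25,000, below the USD 75,000 floor. Condition met.
  → Every requirement is satisfied — jurisdiction.
The Fendora Regional Court:
  (a) Emil Halloran resides in Fendora. Met.
  (b) The plaintiff resides in Mermarsh, which is not Fendora, so one alternative holds. Condition met.
  (c) The amount in controversy is USD 25,000, which meets the 15,000 dollars floor, so one alternative holds. Met.
  (d) Emil Halloran resides in Fendora — that alternative is enough. The carve-out does not apply: the claim does not concern real property. Met.
  (e) The amount in controversy is $25,000, within the USD 250,000 ceiling. Met.
  → Every requirement is satisfied — jurisdiction.
The Provincial Court of Sylford:
  (a) The claim is a consumer claim, not an employment claim; the operative events occurred in Morria, not Dunria — every alternative fails. Fails.
  (b) No defendant is a corporation. Nor does the 'unless' clause help: the operative events occurred in Morria, not Sylford. Not satisfied.
  (c) The claim does not concern real property. The proviso offers no rescue either, since no such written consent has been filed. Not satisfied.
  → Not every requirement is met — no jurisdiction.
The Provincial Court of Mermarsh:
  (a) The plaintiff resides in Mermarsh, so this disjunct is met. Met.
  (b) No such written consent has been filed; the plaintiff resides in Mermarsh — none of the alternatives is met. But the claim is a consumer claim, and the 'unless' clause therefore excuses the requirement. Met.
  (c) The amount in controversy is $25,000, which meets the $23,000 floor — that alternative is enough. Condition met.
  (d) The defendants reside as follows — Rurik Iyer in Dunria, Emil Halloran in Fendora — not all in Mermarsh; the amount in controversy is USD 25,000, above the 10,000 dollars ceiling — no alternative holds. But the claim is a consumer claim, and the 'unless' clause therefore excuses the requirement. Satisfied.
  → Jurisdiction lies.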